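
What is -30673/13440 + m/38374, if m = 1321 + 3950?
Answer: -79014533/36839040 ≈ -2.1449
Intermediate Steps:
m = 5271
-30673/13440 + m/38374 = -30673/13440 + 5271/38374 = -30673*1/13440 + 5271*(1/38374) = -30673/13440 + 753/5482 = -79014533/36839040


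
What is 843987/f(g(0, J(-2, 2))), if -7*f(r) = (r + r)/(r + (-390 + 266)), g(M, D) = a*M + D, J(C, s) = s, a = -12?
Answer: 360382449/2 ≈ 1.8019e+8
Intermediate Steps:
g(M, D) = D - 12*M (g(M, D) = -12*M + D = D - 12*M)
f(r) = -2*r/(7*(-124 + r)) (f(r) = -(r + r)/(7*(r + (-390 + 266))) = -2*r/(7*(r - 124)) = -2*r/(7*(-124 + r)))
843987/f(g(0, J(-2, 2))) = 843987/((-2*(2 - 12*0)/(-868 + 7*(2 - 12*0)))) = 843987/((-2*(2 + 0)/(-868 + 7*(2 + 0)))) = 843987/((-2*2/(-868 + 7*2))) = 843987/((-2*2/(-868 + 14))) = 843987/((-2*2/(-854))) = 843987/((-2*2*(-1/854))) = 843987/(2/427) = 843987*(427/2) = 360382449/2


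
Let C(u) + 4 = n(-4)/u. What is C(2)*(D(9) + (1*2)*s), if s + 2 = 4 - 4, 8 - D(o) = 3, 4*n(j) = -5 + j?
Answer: -41/8 ≈ -5.1250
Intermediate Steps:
n(j) = -5/4 + j/4 (n(j) = (-5 + j)/4 = -5/4 + j/4)
D(o) = 5 (D(o) = 8 - 1*3 = 8 - 3 = 5)
C(u) = -4 - 9/(4*u) (C(u) = -4 + (-5/4 + (¼)*(-4))/u = -4 + (-5/4 - 1)/u = -4 - 9/(4*u))
s = -2 (s = -2 + (4 - 4) = -2 + 0 = -2)
C(2)*(D(9) + (1*2)*s) = (-4 - 9/4/2)*(5 + (1*2)*(-2)) = (-4 - 9/4*½)*(5 + 2*(-2)) = (-4 - 9/8)*(5 - 4) = -41/8*1 = -41/8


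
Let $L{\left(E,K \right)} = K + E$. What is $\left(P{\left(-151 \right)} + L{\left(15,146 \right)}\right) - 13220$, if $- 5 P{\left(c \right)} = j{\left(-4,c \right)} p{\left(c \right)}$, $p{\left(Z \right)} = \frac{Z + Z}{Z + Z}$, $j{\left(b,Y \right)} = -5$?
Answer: $-13058$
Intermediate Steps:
$p{\left(Z \right)} = 1$ ($p{\left(Z \right)} = \frac{2 Z}{2 Z} = 2 Z \frac{1}{2 Z} = 1$)
$L{\left(E,K \right)} = E + K$
$P{\left(c \right)} = 1$ ($P{\left(c \right)} = - \frac{\left(-5\right) 1}{5} = \left(- \frac{1}{5}\right) \left(-5\right) = 1$)
$\left(P{\left(-151 \right)} + L{\left(15,146 \right)}\right) - 13220 = \left(1 + \left(15 + 146\right)\right) - 13220 = \left(1 + 161\right) - 13220 = 162 - 13220 = -13058$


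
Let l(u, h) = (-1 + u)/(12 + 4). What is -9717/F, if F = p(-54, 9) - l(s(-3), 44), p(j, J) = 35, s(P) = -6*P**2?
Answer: -1264/5 ≈ -252.80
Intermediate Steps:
l(u, h) = -1/16 + u/16 (l(u, h) = (-1 + u)/16 = (-1 + u)*(1/16) = -1/16 + u/16)
F = 615/16 (F = 35 - (-1/16 + (-6*(-3)**2)/16) = 35 - (-1/16 + (-6*9)/16) = 35 - (-1/16 + (1/16)*(-54)) = 35 - (-1/16 - 27/8) = 35 - 1*(-55/16) = 35 + 55/16 = 615/16 ≈ 38.438)
-9717/F = -9717/615/16 = -9717*16/615 = -1264/5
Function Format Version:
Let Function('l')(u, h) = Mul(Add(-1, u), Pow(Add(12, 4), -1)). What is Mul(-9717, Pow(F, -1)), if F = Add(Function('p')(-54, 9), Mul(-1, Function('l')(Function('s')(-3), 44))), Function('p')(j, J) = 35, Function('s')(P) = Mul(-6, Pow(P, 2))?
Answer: Rational(-1264, 5) ≈ -252.80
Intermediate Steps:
Function('l')(u, h) = Add(Rational(-1, 16), Mul(Rational(1, 16), u)) (Function('l')(u, h) = Mul(Add(-1, u), Pow(16, -1)) = Mul(Add(-1, u), Rational(1, 16)) = Add(Rational(-1, 16), Mul(Rational(1, 16), u)))
F = Rational(615, 16) (F = Add(35, Mul(-1, Add(Rational(-1, 16), Mul(Rational(1, 16), Mul(-6, Pow(-3, 2)))))) = Add(35, Mul(-1, Add(Rational(-1, 16), Mul(Rational(1, 16), Mul(-6, 9))))) = Add(35, Mul(-1, Add(Rational(-1, 16), Mul(Rational(1, 16), -54)))) = Add(35, Mul(-1, Add(Rational(-1, 16), Rational(-27, 8)))) = Add(35, Mul(-1, Rational(-55, 16))) = Add(35, Rational(55, 16)) = Rational(615, 16) ≈ 38.438)
Mul(-9717, Pow(F, -1)) = Mul(-9717, Pow(Rational(615, 16), -1)) = Mul(-9717, Rational(16, 615)) = Rational(-1264, 5)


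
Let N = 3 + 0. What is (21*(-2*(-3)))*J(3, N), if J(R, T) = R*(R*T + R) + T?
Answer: 4914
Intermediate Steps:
N = 3
J(R, T) = T + R*(R + R*T) (J(R, T) = R*(R + R*T) + T = T + R*(R + R*T))
(21*(-2*(-3)))*J(3, N) = (21*(-2*(-3)))*(3 + 3**2 + 3*3**2) = (21*6)*(3 + 9 + 3*9) = 126*(3 + 9 + 27) = 126*39 = 4914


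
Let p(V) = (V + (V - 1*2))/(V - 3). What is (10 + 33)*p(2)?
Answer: -86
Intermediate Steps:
p(V) = (-2 + 2*V)/(-3 + V) (p(V) = (V + (V - 2))/(-3 + V) = (V + (-2 + V))/(-3 + V) = (-2 + 2*V)/(-3 + V))
(10 + 33)*p(2) = (10 + 33)*(2*(-1 + 2)/(-3 + 2)) = 43*(2*1/(-1)) = 43*(2*(-1)*1) = 43*(-2) = -86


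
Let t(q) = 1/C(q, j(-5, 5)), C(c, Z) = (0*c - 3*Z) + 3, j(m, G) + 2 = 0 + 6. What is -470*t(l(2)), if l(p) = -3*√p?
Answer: 470/9 ≈ 52.222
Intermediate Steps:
j(m, G) = 4 (j(m, G) = -2 + (0 + 6) = -2 + 6 = 4)
C(c, Z) = 3 - 3*Z (C(c, Z) = (0 - 3*Z) + 3 = -3*Z + 3 = 3 - 3*Z)
t(q) = -⅑ (t(q) = 1/(3 - 3*4) = 1/(3 - 12) = 1/(-9) = -⅑)
-470*t(l(2)) = -470*(-⅑) = 470/9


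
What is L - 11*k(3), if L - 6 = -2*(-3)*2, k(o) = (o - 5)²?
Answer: -26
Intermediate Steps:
k(o) = (-5 + o)²
L = 18 (L = 6 - 2*(-3)*2 = 6 + 6*2 = 6 + 12 = 18)
L - 11*k(3) = 18 - 11*(-5 + 3)² = 18 - 11*(-2)² = 18 - 11*4 = 18 - 44 = -26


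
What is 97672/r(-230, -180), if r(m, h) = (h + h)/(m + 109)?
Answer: 1477289/45 ≈ 32829.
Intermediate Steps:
r(m, h) = 2*h/(109 + m) (r(m, h) = (2*h)/(109 + m) = 2*h/(109 + m))
97672/r(-230, -180) = 97672/((2*(-180)/(109 - 230))) = 97672/((2*(-180)/(-121))) = 97672/((2*(-180)*(-1/121))) = 97672/(360/121) = 97672*(121/360) = 1477289/45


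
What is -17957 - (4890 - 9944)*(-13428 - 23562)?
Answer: -186965417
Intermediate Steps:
-17957 - (4890 - 9944)*(-13428 - 23562) = -17957 - (-5054)*(-36990) = -17957 - 1*186947460 = -17957 - 186947460 = -186965417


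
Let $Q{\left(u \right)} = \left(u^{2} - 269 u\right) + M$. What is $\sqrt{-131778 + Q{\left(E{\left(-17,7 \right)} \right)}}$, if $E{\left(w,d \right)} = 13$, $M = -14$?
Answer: $4 i \sqrt{8445} \approx 367.59 i$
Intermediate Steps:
$Q{\left(u \right)} = -14 + u^{2} - 269 u$ ($Q{\left(u \right)} = \left(u^{2} - 269 u\right) - 14 = -14 + u^{2} - 269 u$)
$\sqrt{-131778 + Q{\left(E{\left(-17,7 \right)} \right)}} = \sqrt{-131778 - \left(3511 - 169\right)} = \sqrt{-131778 - 3342} = \sqrt{-135120} = 4 i \sqrt{8445}$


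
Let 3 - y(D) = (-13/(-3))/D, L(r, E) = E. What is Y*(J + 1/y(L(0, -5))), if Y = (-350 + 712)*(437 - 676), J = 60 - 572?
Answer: 1283970379/29 ≈ 4.4275e+7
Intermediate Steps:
y(D) = 3 - 13/(3*D) (y(D) = 3 - (-13/(-3))/D = 3 - (-13*(-⅓))/D = 3 - 13/(3*D))
J = -512
Y = -86518 (Y = 362*(-239) = -86518)
Y*(J + 1/y(L(0, -5))) = -86518*(-512 + 1/(3 - 13/3/(-5))) = -86518*(-512 + 1/(3 - 13/3*(-⅕))) = -86518*(-512 + 1/(3 + 13/15)) = -86518*(-512 + 1/(58/15)) = -86518*(-512 + 15/58) = -86518*(-29681/58) = 1283970379/29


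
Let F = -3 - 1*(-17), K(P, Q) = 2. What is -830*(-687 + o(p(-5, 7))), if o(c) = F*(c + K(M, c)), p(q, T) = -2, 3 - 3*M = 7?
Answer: 570210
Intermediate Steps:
M = -4/3 (M = 1 - ⅓*7 = 1 - 7/3 = -4/3 ≈ -1.3333)
F = 14 (F = -3 + 17 = 14)
o(c) = 28 + 14*c (o(c) = 14*(c + 2) = 14*(2 + c) = 28 + 14*c)
-830*(-687 + o(p(-5, 7))) = -830*(-687 + (28 + 14*(-2))) = -830*(-687 + (28 - 28)) = -830*(-687 + 0) = -830*(-687) = 570210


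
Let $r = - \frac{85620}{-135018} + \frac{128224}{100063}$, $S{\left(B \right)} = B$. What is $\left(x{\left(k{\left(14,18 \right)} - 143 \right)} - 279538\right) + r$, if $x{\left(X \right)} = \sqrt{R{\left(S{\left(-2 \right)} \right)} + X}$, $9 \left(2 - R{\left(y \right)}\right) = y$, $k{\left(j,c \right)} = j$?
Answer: $- \frac{629436346024000}{2251717689} + \frac{i \sqrt{1141}}{3} \approx -2.7954 \cdot 10^{5} + 11.26 i$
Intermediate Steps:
$R{\left(y \right)} = 2 - \frac{y}{9}$
$r = \frac{4313323682}{2251717689}$ ($r = \left(-85620\right) \left(- \frac{1}{135018}\right) + 128224 \cdot \frac{1}{100063} = \frac{14270}{22503} + \frac{128224}{100063} = \frac{4313323682}{2251717689} \approx 1.9156$)
$x{\left(X \right)} = \sqrt{\frac{20}{9} + X}$ ($x{\left(X \right)} = \sqrt{\left(2 - - \frac{2}{9}\right) + X} = \sqrt{\left(2 + \frac{2}{9}\right) + X} = \sqrt{\frac{20}{9} + X}$)
$\left(x{\left(k{\left(14,18 \right)} - 143 \right)} - 279538\right) + r = \left(\frac{\sqrt{20 + 9 \left(14 - 143\right)}}{3} - 279538\right) + \frac{4313323682}{2251717689} = \left(\frac{\sqrt{20 + 9 \left(-129\right)}}{3} - 279538\right) + \frac{4313323682}{2251717689} = \left(\frac{\sqrt{20 - 1161}}{3} - 279538\right) + \frac{4313323682}{2251717689} = \left(\frac{\sqrt{-1141}}{3} - 279538\right) + \frac{4313323682}{2251717689} = \left(\frac{i \sqrt{1141}}{3} - 279538\right) + \frac{4313323682}{2251717689} = \left(-279538 + \frac{i \sqrt{1141}}{3}\right) + \frac{4313323682}{2251717689} = - \frac{629436346024000}{2251717689} + \frac{i \sqrt{1141}}{3}$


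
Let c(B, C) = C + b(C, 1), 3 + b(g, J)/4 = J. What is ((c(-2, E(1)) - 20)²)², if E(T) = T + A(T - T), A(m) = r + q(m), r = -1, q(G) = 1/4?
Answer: 151807041/256 ≈ 5.9300e+5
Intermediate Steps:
q(G) = ¼
b(g, J) = -12 + 4*J
A(m) = -¾ (A(m) = -1 + ¼ = -¾)
E(T) = -¾ + T (E(T) = T - ¾ = -¾ + T)
c(B, C) = -8 + C (c(B, C) = C + (-12 + 4*1) = C + (-12 + 4) = C - 8 = -8 + C)
((c(-2, E(1)) - 20)²)² = (((-8 + (-¾ + 1)) - 20)²)² = (((-8 + ¼) - 20)²)² = ((-31/4 - 20)²)² = ((-111/4)²)² = (12321/16)² = 151807041/256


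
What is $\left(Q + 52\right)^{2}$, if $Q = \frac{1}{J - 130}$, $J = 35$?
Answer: $\frac{24393721}{9025} \approx 2702.9$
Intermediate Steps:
$Q = - \frac{1}{95}$ ($Q = \frac{1}{35 - 130} = \frac{1}{-95} = - \frac{1}{95} \approx -0.010526$)
$\left(Q + 52\right)^{2} = \left(- \frac{1}{95} + 52\right)^{2} = \left(\frac{4939}{95}\right)^{2} = \frac{24393721}{9025}$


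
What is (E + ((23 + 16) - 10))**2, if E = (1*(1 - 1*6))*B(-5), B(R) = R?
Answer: 2916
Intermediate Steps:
E = 25 (E = (1*(1 - 1*6))*(-5) = (1*(1 - 6))*(-5) = (1*(-5))*(-5) = -5*(-5) = 25)
(E + ((23 + 16) - 10))**2 = (25 + ((23 + 16) - 10))**2 = (25 + (39 - 10))**2 = (25 + 29)**2 = 54**2 = 2916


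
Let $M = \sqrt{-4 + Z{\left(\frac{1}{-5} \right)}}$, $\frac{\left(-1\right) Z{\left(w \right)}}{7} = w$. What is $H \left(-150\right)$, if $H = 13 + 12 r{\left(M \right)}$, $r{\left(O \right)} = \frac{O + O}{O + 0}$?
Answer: $-5550$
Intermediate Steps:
$Z{\left(w \right)} = - 7 w$
$M = \frac{i \sqrt{65}}{5}$ ($M = \sqrt{-4 - \frac{7}{-5}} = \sqrt{-4 - - \frac{7}{5}} = \sqrt{-4 + \frac{7}{5}} = \sqrt{- \frac{13}{5}} = \frac{i \sqrt{65}}{5} \approx 1.6125 i$)
$r{\left(O \right)} = 2$ ($r{\left(O \right)} = \frac{2 O}{O} = 2$)
$H = 37$ ($H = 13 + 12 \cdot 2 = 13 + 24 = 37$)
$H \left(-150\right) = 37 \left(-150\right) = -5550$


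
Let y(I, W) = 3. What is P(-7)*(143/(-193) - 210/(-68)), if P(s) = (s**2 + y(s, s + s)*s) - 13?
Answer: 231045/6562 ≈ 35.210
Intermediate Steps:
P(s) = -13 + s**2 + 3*s (P(s) = (s**2 + 3*s) - 13 = -13 + s**2 + 3*s)
P(-7)*(143/(-193) - 210/(-68)) = (-13 + (-7)**2 + 3*(-7))*(143/(-193) - 210/(-68)) = (-13 + 49 - 21)*(143*(-1/193) - 210*(-1/68)) = 15*(-143/193 + 105/34) = 15*(15403/6562) = 231045/6562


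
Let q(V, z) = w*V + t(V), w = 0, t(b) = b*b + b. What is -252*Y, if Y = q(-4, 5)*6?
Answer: -18144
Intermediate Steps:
t(b) = b + b² (t(b) = b² + b = b + b²)
q(V, z) = V*(1 + V) (q(V, z) = 0*V + V*(1 + V) = 0 + V*(1 + V) = V*(1 + V))
Y = 72 (Y = -4*(1 - 4)*6 = -4*(-3)*6 = 12*6 = 72)
-252*Y = -252*72 = -18144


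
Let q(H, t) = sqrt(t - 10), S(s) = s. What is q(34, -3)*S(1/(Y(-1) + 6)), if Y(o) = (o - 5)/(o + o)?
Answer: I*sqrt(13)/9 ≈ 0.40062*I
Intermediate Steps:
Y(o) = (-5 + o)/(2*o) (Y(o) = (-5 + o)/((2*o)) = (-5 + o)*(1/(2*o)) = (-5 + o)/(2*o))
q(H, t) = sqrt(-10 + t)
q(34, -3)*S(1/(Y(-1) + 6)) = sqrt(-10 - 3)/((1/2)*(-5 - 1)/(-1) + 6) = sqrt(-13)/((1/2)*(-1)*(-6) + 6) = (I*sqrt(13))/(3 + 6) = (I*sqrt(13))/9 = (I*sqrt(13))*(1/9) = I*sqrt(13)/9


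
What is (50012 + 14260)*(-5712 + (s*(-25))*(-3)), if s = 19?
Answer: -275534064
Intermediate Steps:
(50012 + 14260)*(-5712 + (s*(-25))*(-3)) = (50012 + 14260)*(-5712 + (19*(-25))*(-3)) = 64272*(-5712 - 475*(-3)) = 64272*(-5712 + 1425) = 64272*(-4287) = -275534064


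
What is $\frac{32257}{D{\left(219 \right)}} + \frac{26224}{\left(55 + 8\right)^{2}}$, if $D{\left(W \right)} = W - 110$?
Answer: $\frac{130886449}{432621} \approx 302.54$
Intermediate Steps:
$D{\left(W \right)} = -110 + W$
$\frac{32257}{D{\left(219 \right)}} + \frac{26224}{\left(55 + 8\right)^{2}} = \frac{32257}{-110 + 219} + \frac{26224}{\left(55 + 8\right)^{2}} = \frac{32257}{109} + \frac{26224}{63^{2}} = 32257 \cdot \frac{1}{109} + \frac{26224}{3969} = \frac{32257}{109} + 26224 \cdot \frac{1}{3969} = \frac{32257}{109} + \frac{26224}{3969} = \frac{130886449}{432621}$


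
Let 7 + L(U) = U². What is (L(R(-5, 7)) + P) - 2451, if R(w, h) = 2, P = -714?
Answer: -3168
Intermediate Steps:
L(U) = -7 + U²
(L(R(-5, 7)) + P) - 2451 = ((-7 + 2²) - 714) - 2451 = ((-7 + 4) - 714) - 2451 = (-3 - 714) - 2451 = -717 - 2451 = -3168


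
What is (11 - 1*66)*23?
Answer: -1265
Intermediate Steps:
(11 - 1*66)*23 = (11 - 66)*23 = -55*23 = -1265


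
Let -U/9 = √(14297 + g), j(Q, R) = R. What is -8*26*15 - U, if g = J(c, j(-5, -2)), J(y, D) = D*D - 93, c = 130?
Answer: -3120 + 72*√222 ≈ -2047.2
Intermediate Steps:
J(y, D) = -93 + D² (J(y, D) = D² - 93 = -93 + D²)
g = -89 (g = -93 + (-2)² = -93 + 4 = -89)
U = -72*√222 (U = -9*√(14297 - 89) = -72*√222 ≈ -1072.8)
-8*26*15 - U = -8*26*15 - (-72)*√222 = -208*15 + 72*√222 = -3120 + 72*√222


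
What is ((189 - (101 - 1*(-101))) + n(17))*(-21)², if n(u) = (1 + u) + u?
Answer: 9702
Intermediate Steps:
n(u) = 1 + 2*u
((189 - (101 - 1*(-101))) + n(17))*(-21)² = ((189 - (101 - 1*(-101))) + (1 + 2*17))*(-21)² = ((189 - (101 + 101)) + (1 + 34))*441 = ((189 - 1*202) + 35)*441 = ((189 - 202) + 35)*441 = (-13 + 35)*441 = 22*441 = 9702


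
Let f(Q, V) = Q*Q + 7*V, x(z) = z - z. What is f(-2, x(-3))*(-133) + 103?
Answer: -429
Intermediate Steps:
x(z) = 0
f(Q, V) = Q² + 7*V
f(-2, x(-3))*(-133) + 103 = ((-2)² + 7*0)*(-133) + 103 = (4 + 0)*(-133) + 103 = 4*(-133) + 103 = -532 + 103 = -429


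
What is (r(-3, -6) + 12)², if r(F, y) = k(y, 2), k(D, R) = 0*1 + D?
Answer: 36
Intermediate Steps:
k(D, R) = D (k(D, R) = 0 + D = D)
r(F, y) = y
(r(-3, -6) + 12)² = (-6 + 12)² = 6² = 36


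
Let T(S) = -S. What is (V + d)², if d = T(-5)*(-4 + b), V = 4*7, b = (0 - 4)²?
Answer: 7744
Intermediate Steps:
b = 16 (b = (-4)² = 16)
V = 28
d = 60 (d = (-1*(-5))*(-4 + 16) = 5*12 = 60)
(V + d)² = (28 + 60)² = 88² = 7744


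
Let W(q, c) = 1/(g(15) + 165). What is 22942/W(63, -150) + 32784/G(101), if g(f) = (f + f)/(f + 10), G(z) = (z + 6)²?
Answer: 218273082018/57245 ≈ 3.8130e+6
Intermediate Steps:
G(z) = (6 + z)²
g(f) = 2*f/(10 + f) (g(f) = (2*f)/(10 + f) = 2*f/(10 + f))
W(q, c) = 5/831 (W(q, c) = 1/(2*15/(10 + 15) + 165) = 1/(2*15/25 + 165) = 1/(2*15*(1/25) + 165) = 1/(6/5 + 165) = 1/(831/5) = 5/831)
22942/W(63, -150) + 32784/G(101) = 22942/(5/831) + 32784/((6 + 101)²) = 22942*(831/5) + 32784/(107²) = 19064802/5 + 32784/11449 = 218273082018/57245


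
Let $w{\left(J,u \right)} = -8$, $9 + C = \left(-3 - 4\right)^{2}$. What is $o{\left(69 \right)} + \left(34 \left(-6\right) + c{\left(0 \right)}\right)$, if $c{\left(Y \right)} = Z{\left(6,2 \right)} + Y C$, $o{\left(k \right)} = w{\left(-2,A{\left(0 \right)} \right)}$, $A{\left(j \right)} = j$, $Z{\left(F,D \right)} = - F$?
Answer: $-218$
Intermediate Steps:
$C = 40$ ($C = -9 + \left(-3 - 4\right)^{2} = -9 + \left(-7\right)^{2} = -9 + 49 = 40$)
$o{\left(k \right)} = -8$
$c{\left(Y \right)} = -6 + 40 Y$ ($c{\left(Y \right)} = \left(-1\right) 6 + Y 40 = -6 + 40 Y$)
$o{\left(69 \right)} + \left(34 \left(-6\right) + c{\left(0 \right)}\right) = -8 + \left(34 \left(-6\right) + \left(-6 + 40 \cdot 0\right)\right) = -8 + \left(-204 + \left(-6 + 0\right)\right) = -8 - 210 = -218$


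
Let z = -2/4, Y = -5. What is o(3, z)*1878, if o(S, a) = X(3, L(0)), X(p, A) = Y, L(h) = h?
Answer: -9390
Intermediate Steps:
z = -1/2 (z = -2*1/4 = -1/2 ≈ -0.50000)
X(p, A) = -5
o(S, a) = -5
o(3, z)*1878 = -5*1878 = -9390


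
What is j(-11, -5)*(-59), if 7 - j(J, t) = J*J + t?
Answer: 6431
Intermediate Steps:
j(J, t) = 7 - t - J**2 (j(J, t) = 7 - (J*J + t) = 7 - (J**2 + t) = 7 - (t + J**2) = 7 + (-t - J**2) = 7 - t - J**2)
j(-11, -5)*(-59) = (7 - 1*(-5) - 1*(-11)**2)*(-59) = (7 + 5 - 1*121)*(-59) = (7 + 5 - 121)*(-59) = -109*(-59) = 6431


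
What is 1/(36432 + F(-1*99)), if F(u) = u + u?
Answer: 1/36234 ≈ 2.7598e-5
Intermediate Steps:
F(u) = 2*u
1/(36432 + F(-1*99)) = 1/(36432 + 2*(-1*99)) = 1/(36432 + 2*(-99)) = 1/(36432 - 198) = 1/36234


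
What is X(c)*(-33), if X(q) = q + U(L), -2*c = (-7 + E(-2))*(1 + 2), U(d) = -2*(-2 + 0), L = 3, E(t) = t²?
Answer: -561/2 ≈ -280.50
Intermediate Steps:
U(d) = 4 (U(d) = -2*(-2) = 4)
c = 9/2 (c = -(-7 + (-2)²)*(1 + 2)/2 = -(-7 + 4)*3/2 = -(-3)*3/2 = -½*(-9) = 9/2 ≈ 4.5000)
X(q) = 4 + q (X(q) = q + 4 = 4 + q)
X(c)*(-33) = (4 + 9/2)*(-33) = (17/2)*(-33) = -561/2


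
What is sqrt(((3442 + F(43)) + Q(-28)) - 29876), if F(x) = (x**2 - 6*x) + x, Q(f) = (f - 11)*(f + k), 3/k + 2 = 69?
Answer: I*sqrt(106433051)/67 ≈ 153.98*I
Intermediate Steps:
k = 3/67 (k = 3/(-2 + 69) = 3/67 ≈ 0.044776)
Q(f) = (-11 + f)*(3/67 + f) (Q(f) = (f - 11)*(f + 3/67) = (-11 + f)*(3/67 + f))
F(x) = x**2 - 5*x
sqrt(((3442 + F(43)) + Q(-28)) - 29876) = sqrt(((3442 + 43*(-5 + 43)) + (-33/67 + (-28)**2 - 734/67*(-28))) - 29876) = sqrt(((3442 + 43*38) + (-33/67 + 784 + 20552/67)) - 29876) = sqrt(((3442 + 1634) + 73047/67) - 29876) = sqrt((5076 + 73047/67) - 29876) = sqrt(413139/67 - 29876) = sqrt(-1588553/67) = I*sqrt(106433051)/67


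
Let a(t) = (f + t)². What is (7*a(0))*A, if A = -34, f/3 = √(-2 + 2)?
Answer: 0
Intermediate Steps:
f = 0 (f = 3*√(-2 + 2) = 3*√0 = 3*0 = 0)
a(t) = t² (a(t) = (0 + t)² = t²)
(7*a(0))*A = (7*0²)*(-34) = (7*0)*(-34) = 0*(-34) = 0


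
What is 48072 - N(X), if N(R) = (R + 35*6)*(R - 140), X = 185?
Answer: 30297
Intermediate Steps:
N(R) = (-140 + R)*(210 + R) (N(R) = (R + 210)*(-140 + R) = (210 + R)*(-140 + R) = (-140 + R)*(210 + R))
48072 - N(X) = 48072 - (-29400 + 185**2 + 70*185) = 48072 - (-29400 + 34225 + 12950) = 48072 - 1*17775 = 48072 - 17775 = 30297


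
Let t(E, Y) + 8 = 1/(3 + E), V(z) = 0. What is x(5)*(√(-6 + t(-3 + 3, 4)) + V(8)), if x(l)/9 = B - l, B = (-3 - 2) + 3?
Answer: -21*I*√123 ≈ -232.9*I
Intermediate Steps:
t(E, Y) = -8 + 1/(3 + E)
B = -2 (B = -5 + 3 = -2)
x(l) = -18 - 9*l (x(l) = 9*(-2 - l) = -18 - 9*l)
x(5)*(√(-6 + t(-3 + 3, 4)) + V(8)) = (-18 - 9*5)*(√(-6 + (-23 - 8*(-3 + 3))/(3 + (-3 + 3))) + 0) = (-18 - 45)*(√(-6 + (-23 - 8*0)/(3 + 0)) + 0) = -63*(√(-6 + (-23 + 0)/3) + 0) = -63*(√(-6 + (⅓)*(-23)) + 0) = -63*(√(-6 - 23/3) + 0) = -63*(√(-41/3) + 0) = -63*(I*√123/3 + 0) = -21*I*√123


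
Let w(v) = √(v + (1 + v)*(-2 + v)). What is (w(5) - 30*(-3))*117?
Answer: 10530 + 117*√23 ≈ 11091.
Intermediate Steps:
(w(5) - 30*(-3))*117 = (√(-2 + 5²) - 30*(-3))*117 = (√(-2 + 25) + 90)*117 = (√23 + 90)*117 = (90 + √23)*117 = 10530 + 117*√23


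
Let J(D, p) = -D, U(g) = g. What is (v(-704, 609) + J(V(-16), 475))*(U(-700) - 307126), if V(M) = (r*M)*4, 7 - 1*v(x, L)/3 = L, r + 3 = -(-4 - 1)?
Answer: 516532028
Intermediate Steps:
r = 2 (r = -3 - (-4 - 1) = -3 - 1*(-5) = -3 + 5 = 2)
v(x, L) = 21 - 3*L
V(M) = 8*M (V(M) = (2*M)*4 = 8*M)
(v(-704, 609) + J(V(-16), 475))*(U(-700) - 307126) = ((21 - 3*609) - 8*(-16))*(-700 - 307126) = ((21 - 1827) - 1*(-128))*(-307826) = (-1806 + 128)*(-307826) = -1678*(-307826) = 516532028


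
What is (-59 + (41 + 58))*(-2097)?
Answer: -83880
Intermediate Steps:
(-59 + (41 + 58))*(-2097) = (-59 + 99)*(-2097) = 40*(-2097) = -83880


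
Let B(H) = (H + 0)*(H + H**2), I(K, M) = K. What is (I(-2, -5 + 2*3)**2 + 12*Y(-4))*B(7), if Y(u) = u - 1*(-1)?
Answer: -12544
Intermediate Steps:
Y(u) = 1 + u (Y(u) = u + 1 = 1 + u)
B(H) = H*(H + H**2)
(I(-2, -5 + 2*3)**2 + 12*Y(-4))*B(7) = ((-2)**2 + 12*(1 - 4))*(7**2*(1 + 7)) = (4 + 12*(-3))*(49*8) = (4 - 36)*392 = -32*392 = -12544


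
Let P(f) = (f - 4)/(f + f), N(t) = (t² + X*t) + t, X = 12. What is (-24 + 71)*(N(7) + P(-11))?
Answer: 145465/22 ≈ 6612.0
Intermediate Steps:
N(t) = t² + 13*t (N(t) = (t² + 12*t) + t = t² + 13*t)
P(f) = (-4 + f)/(2*f) (P(f) = (-4 + f)/((2*f)) = (-4 + f)*(1/(2*f)) = (-4 + f)/(2*f))
(-24 + 71)*(N(7) + P(-11)) = (-24 + 71)*(7*(13 + 7) + (½)*(-4 - 11)/(-11)) = 47*(7*20 + (½)*(-1/11)*(-15)) = 47*(140 + 15/22) = 47*(3095/22) = 145465/22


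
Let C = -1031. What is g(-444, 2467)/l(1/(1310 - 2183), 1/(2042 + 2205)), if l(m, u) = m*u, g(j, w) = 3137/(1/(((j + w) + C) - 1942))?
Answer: 11049296524650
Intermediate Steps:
g(j, w) = -9326301 + 3137*j + 3137*w (g(j, w) = 3137/(1/(((j + w) - 1031) - 1942)) = 3137/(1/((-1031 + j + w) - 1942)) = 3137/(1/(-2973 + j + w)) = 3137*(-2973 + j + w) = -9326301 + 3137*j + 3137*w)
g(-444, 2467)/l(1/(1310 - 2183), 1/(2042 + 2205)) = (-9326301 + 3137*(-444) + 3137*2467)/((1/((1310 - 2183)*(2042 + 2205)))) = (-9326301 - 1392828 + 7738979)/((1/(-873*4247))) = -2980150/((-1/873*1/4247)) = -2980150/(-1/3707631) = -2980150*(-3707631) = 11049296524650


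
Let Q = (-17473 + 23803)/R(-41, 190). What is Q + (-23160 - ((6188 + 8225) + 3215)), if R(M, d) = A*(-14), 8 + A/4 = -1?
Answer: -3425137/84 ≈ -40775.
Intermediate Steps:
A = -36 (A = -32 + 4*(-1) = -32 - 4 = -36)
R(M, d) = 504 (R(M, d) = -36*(-14) = 504)
Q = 1055/84 (Q = (-17473 + 23803)/504 = 6330*(1/504) = 1055/84 ≈ 12.560)
Q + (-23160 - ((6188 + 8225) + 3215)) = 1055/84 + (-23160 - ((6188 + 8225) + 3215)) = 1055/84 + (-23160 - (14413 + 3215)) = 1055/84 + (-23160 - 1*17628) = 1055/84 + (-23160 - 17628) = 1055/84 - 40788 = -3425137/84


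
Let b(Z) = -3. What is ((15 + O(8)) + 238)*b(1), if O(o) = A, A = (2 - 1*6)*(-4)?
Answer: -807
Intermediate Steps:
A = 16 (A = (2 - 6)*(-4) = -4*(-4) = 16)
O(o) = 16
((15 + O(8)) + 238)*b(1) = ((15 + 16) + 238)*(-3) = (31 + 238)*(-3) = 269*(-3) = -807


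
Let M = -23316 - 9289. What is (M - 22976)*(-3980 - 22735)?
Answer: 1484846415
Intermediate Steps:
M = -32605
(M - 22976)*(-3980 - 22735) = (-32605 - 22976)*(-3980 - 22735) = -55581*(-26715) = 1484846415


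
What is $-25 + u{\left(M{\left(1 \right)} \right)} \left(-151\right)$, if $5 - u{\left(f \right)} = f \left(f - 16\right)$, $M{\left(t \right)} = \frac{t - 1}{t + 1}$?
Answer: $-780$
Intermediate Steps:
$M{\left(t \right)} = \frac{-1 + t}{1 + t}$
$u{\left(f \right)} = 5 - f \left(-16 + f\right)$ ($u{\left(f \right)} = 5 - f \left(f - 16\right) = 5 - f \left(-16 + f\right)$)
$-25 + u{\left(M{\left(1 \right)} \right)} \left(-151\right) = -25 + \left(5 - \left(\frac{-1 + 1}{1 + 1}\right)^{2} + 16 \frac{-1 + 1}{1 + 1}\right) \left(-151\right) = -25 + \left(5 - \left(\frac{1}{2} \cdot 0\right)^{2} + 16 \cdot \frac{1}{2} \cdot 0\right) \left(-151\right) = -25 + \left(5 - 0^{2} + 16 \cdot 0\right) \left(-151\right) = -25 + \left(5 - 0 + 0\right) \left(-151\right) = -25 + \left(5 + 0 + 0\right) \left(-151\right) = -25 + 5 \left(-151\right) = -25 - 755 = -780$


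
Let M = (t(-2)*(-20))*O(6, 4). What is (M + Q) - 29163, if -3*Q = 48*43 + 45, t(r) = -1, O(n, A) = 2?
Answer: -29826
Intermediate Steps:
M = 40 (M = -1*(-20)*2 = 20*2 = 40)
Q = -703 (Q = -(48*43 + 45)/3 = -(2064 + 45)/3 = -⅓*2109 = -703)
(M + Q) - 29163 = (40 - 703) - 29163 = -663 - 29163 = -29826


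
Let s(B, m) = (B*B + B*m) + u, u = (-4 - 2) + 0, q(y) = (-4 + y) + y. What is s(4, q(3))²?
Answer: 324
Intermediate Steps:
q(y) = -4 + 2*y
u = -6 (u = -6 + 0 = -6)
s(B, m) = -6 + B² + B*m (s(B, m) = (B*B + B*m) - 6 = (B² + B*m) - 6 = -6 + B² + B*m)
s(4, q(3))² = (-6 + 4² + 4*(-4 + 2*3))² = (-6 + 16 + 4*(-4 + 6))² = (-6 + 16 + 4*2)² = (-6 + 16 + 8)² = 18² = 324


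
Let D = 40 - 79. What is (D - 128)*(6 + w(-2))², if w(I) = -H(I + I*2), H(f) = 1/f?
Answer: -228623/36 ≈ -6350.6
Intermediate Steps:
w(I) = -1/(3*I) (w(I) = -1/(I + I*2) = -1/(I + 2*I) = -1/(3*I))
D = -39
(D - 128)*(6 + w(-2))² = (-39 - 128)*(6 - ⅓/(-2))² = -167*(6 - ⅓*(-½))² = -167*(6 + ⅙)² = -167*(37/6)² = -167*1369/36 = -228623/36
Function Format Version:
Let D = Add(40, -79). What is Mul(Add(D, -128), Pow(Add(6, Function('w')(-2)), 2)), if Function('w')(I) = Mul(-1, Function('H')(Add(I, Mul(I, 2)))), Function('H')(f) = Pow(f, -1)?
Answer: Rational(-228623, 36) ≈ -6350.6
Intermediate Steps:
Function('w')(I) = Mul(Rational(-1, 3), Pow(I, -1)) (Function('w')(I) = Mul(-1, Pow(Add(I, Mul(I, 2)), -1)) = Mul(-1, Pow(Add(I, Mul(2, I)), -1)) = Mul(-1, Pow(Mul(3, I), -1)) = Mul(-1, Mul(Rational(1, 3), Pow(I, -1))) = Mul(Rational(-1, 3), Pow(I, -1)))
D = -39
Mul(Add(D, -128), Pow(Add(6, Function('w')(-2)), 2)) = Mul(Add(-39, -128), Pow(Add(6, Mul(Rational(-1, 3), Pow(-2, -1))), 2)) = Mul(-167, Pow(Add(6, Mul(Rational(-1, 3), Rational(-1, 2))), 2)) = Mul(-167, Pow(Add(6, Rational(1, 6)), 2)) = Mul(-167, Pow(Rational(37, 6), 2)) = Mul(-167, Rational(1369, 36)) = Rational(-228623, 36)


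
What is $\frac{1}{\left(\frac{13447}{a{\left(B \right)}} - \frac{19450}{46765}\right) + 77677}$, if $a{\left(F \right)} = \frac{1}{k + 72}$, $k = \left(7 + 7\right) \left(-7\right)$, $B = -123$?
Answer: $- \frac{9353}{2543505475} \approx -3.6772 \cdot 10^{-6}$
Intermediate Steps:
$k = -98$ ($k = 14 \left(-7\right) = -98$)
$a{\left(F \right)} = - \frac{1}{26}$ ($a{\left(F \right)} = \frac{1}{-98 + 72} = \frac{1}{-26} = - \frac{1}{26}$)
$\frac{1}{\left(\frac{13447}{a{\left(B \right)}} - \frac{19450}{46765}\right) + 77677} = \frac{1}{\left(\frac{13447}{- \frac{1}{26}} - \frac{19450}{46765}\right) + 77677} = \frac{1}{\left(13447 \left(-26\right) - \frac{3890}{9353}\right) + 77677} = \frac{1}{\left(-349622 - \frac{3890}{9353}\right) + 77677} = \frac{1}{- \frac{3270018456}{9353} + 77677} = \frac{1}{- \frac{2543505475}{9353}} = - \frac{9353}{2543505475}$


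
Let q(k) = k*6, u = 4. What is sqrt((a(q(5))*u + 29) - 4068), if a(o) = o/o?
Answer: I*sqrt(4035) ≈ 63.522*I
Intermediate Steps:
q(k) = 6*k
a(o) = 1
sqrt((a(q(5))*u + 29) - 4068) = sqrt((1*4 + 29) - 4068) = sqrt((4 + 29) - 4068) = sqrt(33 - 4068) = sqrt(-4035) = I*sqrt(4035)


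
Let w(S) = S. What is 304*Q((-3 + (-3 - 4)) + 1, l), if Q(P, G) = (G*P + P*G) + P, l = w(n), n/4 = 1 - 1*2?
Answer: 19152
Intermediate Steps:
n = -4 (n = 4*(1 - 1*2) = 4*(1 - 2) = 4*(-1) = -4)
l = -4
Q(P, G) = P + 2*G*P (Q(P, G) = (G*P + G*P) + P = 2*G*P + P = P + 2*G*P)
304*Q((-3 + (-3 - 4)) + 1, l) = 304*(((-3 + (-3 - 4)) + 1)*(1 + 2*(-4))) = 304*(((-3 - 7) + 1)*(1 - 8)) = 304*((-10 + 1)*(-7)) = 304*(-9*(-7)) = 304*63 = 19152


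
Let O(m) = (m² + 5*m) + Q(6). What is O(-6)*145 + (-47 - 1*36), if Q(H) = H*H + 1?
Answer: 6152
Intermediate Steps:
Q(H) = 1 + H² (Q(H) = H² + 1 = 1 + H²)
O(m) = 37 + m² + 5*m (O(m) = (m² + 5*m) + (1 + 6²) = (m² + 5*m) + (1 + 36) = (m² + 5*m) + 37 = 37 + m² + 5*m)
O(-6)*145 + (-47 - 1*36) = (37 + (-6)² + 5*(-6))*145 + (-47 - 1*36) = (37 + 36 - 30)*145 + (-47 - 36) = 43*145 - 83 = 6235 - 83 = 6152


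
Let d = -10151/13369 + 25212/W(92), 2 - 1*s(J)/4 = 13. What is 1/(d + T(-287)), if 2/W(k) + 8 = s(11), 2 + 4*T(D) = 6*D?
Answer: -13369/8769312118 ≈ -1.5245e-6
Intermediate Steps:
s(J) = -44 (s(J) = 8 - 4*13 = 8 - 52 = -44)
T(D) = -½ + 3*D/2 (T(D) = -½ + (6*D)/4 = -½ + 3*D/2)
W(k) = -1/26 (W(k) = 2/(-8 - 44) = 2/(-52) = 2*(-1/52) = -1/26)
d = -8763550079/13369 (d = -10151/13369 + 25212/(-1/26) = -10151*1/13369 + 25212*(-26) = -10151/13369 - 655512 = -8763550079/13369 ≈ -6.5551e+5)
1/(d + T(-287)) = 1/(-8763550079/13369 + (-½ + (3/2)*(-287))) = 1/(-8763550079/13369 + (-½ - 861/2)) = 1/(-8763550079/13369 - 431) = 1/(-8769312118/13369) = -13369/8769312118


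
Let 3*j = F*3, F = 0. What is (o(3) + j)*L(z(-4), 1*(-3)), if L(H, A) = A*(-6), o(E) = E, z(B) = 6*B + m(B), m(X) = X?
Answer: 54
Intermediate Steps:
z(B) = 7*B (z(B) = 6*B + B = 7*B)
L(H, A) = -6*A
j = 0 (j = (0*3)/3 = (⅓)*0 = 0)
(o(3) + j)*L(z(-4), 1*(-3)) = (3 + 0)*(-6*(-3)) = 3*(-6*(-3)) = 3*18 = 54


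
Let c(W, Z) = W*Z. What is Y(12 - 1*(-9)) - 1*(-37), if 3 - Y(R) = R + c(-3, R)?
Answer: 82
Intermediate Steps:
Y(R) = 3 + 2*R (Y(R) = 3 - (R - 3*R) = 3 - (-2)*R = 3 + 2*R)
Y(12 - 1*(-9)) - 1*(-37) = (3 + 2*(12 - 1*(-9))) - 1*(-37) = (3 + 2*(12 + 9)) + 37 = (3 + 2*21) + 37 = (3 + 42) + 37 = 45 + 37 = 82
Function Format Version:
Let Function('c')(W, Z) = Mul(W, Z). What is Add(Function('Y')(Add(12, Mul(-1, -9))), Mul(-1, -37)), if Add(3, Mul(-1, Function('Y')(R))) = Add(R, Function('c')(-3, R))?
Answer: 82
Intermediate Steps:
Function('Y')(R) = Add(3, Mul(2, R)) (Function('Y')(R) = Add(3, Mul(-1, Add(R, Mul(-3, R)))) = Add(3, Mul(-1, Mul(-2, R))) = Add(3, Mul(2, R)))
Add(Function('Y')(Add(12, Mul(-1, -9))), Mul(-1, -37)) = Add(Add(3, Mul(2, Add(12, Mul(-1, -9)))), Mul(-1, -37)) = Add(Add(3, Mul(2, Add(12, 9))), 37) = Add(Add(3, Mul(2, 21)), 37) = Add(Add(3, 42), 37) = Add(45, 37) = 82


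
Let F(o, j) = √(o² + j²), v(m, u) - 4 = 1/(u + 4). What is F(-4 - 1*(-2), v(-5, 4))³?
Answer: 1345*√1345/512 ≈ 96.342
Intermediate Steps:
v(m, u) = 4 + 1/(4 + u) (v(m, u) = 4 + 1/(u + 4) = 4 + 1/(4 + u))
F(o, j) = √(j² + o²)
F(-4 - 1*(-2), v(-5, 4))³ = (√(((17 + 4*4)/(4 + 4))² + (-4 - 1*(-2))²))³ = (√(((17 + 16)/8)² + (-4 + 2)²))³ = (√(((⅛)*33)² + (-2)²))³ = (√((33/8)² + 4))³ = (√(1089/64 + 4))³ = (√(1345/64))³ = (√1345/8)³ = 1345*√1345/512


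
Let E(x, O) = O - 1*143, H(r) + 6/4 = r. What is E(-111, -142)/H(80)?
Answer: -570/157 ≈ -3.6306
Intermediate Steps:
H(r) = -3/2 + r
E(x, O) = -143 + O (E(x, O) = O - 143 = -143 + O)
E(-111, -142)/H(80) = (-143 - 142)/(-3/2 + 80) = -285/157/2 = -285*2/157 = -570/157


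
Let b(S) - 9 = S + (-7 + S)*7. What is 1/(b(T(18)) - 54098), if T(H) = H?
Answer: -1/53994 ≈ -1.8521e-5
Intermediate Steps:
b(S) = -40 + 8*S (b(S) = 9 + (S + (-7 + S)*7) = 9 + (S + (-49 + 7*S)) = 9 + (-49 + 8*S) = -40 + 8*S)
1/(b(T(18)) - 54098) = 1/((-40 + 8*18) - 54098) = 1/((-40 + 144) - 54098) = 1/(104 - 54098) = 1/(-53994) = -1/53994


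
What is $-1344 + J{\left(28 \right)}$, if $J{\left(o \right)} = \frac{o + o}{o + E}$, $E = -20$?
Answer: $-1337$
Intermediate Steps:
$J{\left(o \right)} = \frac{2 o}{-20 + o}$ ($J{\left(o \right)} = \frac{o + o}{o - 20} = \frac{2 o}{-20 + o}$)
$-1344 + J{\left(28 \right)} = -1344 + 2 \cdot 28 \frac{1}{-20 + 28} = -1344 + 2 \cdot 28 \cdot \frac{1}{8} = -1344 + 7 = -1337$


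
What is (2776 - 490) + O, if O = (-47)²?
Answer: 4495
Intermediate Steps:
O = 2209
(2776 - 490) + O = (2776 - 490) + 2209 = 2286 + 2209 = 4495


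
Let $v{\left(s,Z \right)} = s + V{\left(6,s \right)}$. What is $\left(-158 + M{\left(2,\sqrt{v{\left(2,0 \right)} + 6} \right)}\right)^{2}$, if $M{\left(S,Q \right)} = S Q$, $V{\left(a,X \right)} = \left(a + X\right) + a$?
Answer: $25052 - 632 \sqrt{22} \approx 22088.0$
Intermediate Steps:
$V{\left(a,X \right)} = X + 2 a$ ($V{\left(a,X \right)} = \left(X + a\right) + a = X + 2 a$)
$v{\left(s,Z \right)} = 12 + 2 s$ ($v{\left(s,Z \right)} = s + \left(s + 2 \cdot 6\right) = s + \left(s + 12\right) = s + \left(12 + s\right) = 12 + 2 s$)
$M{\left(S,Q \right)} = Q S$
$\left(-158 + M{\left(2,\sqrt{v{\left(2,0 \right)} + 6} \right)}\right)^{2} = \left(-158 + \sqrt{\left(12 + 2 \cdot 2\right) + 6} \cdot 2\right)^{2} = \left(-158 + \sqrt{\left(12 + 4\right) + 6} \cdot 2\right)^{2} = \left(-158 + \sqrt{16 + 6} \cdot 2\right)^{2} = \left(-158 + \sqrt{22} \cdot 2\right)^{2} = \left(-158 + 2 \sqrt{22}\right)^{2}$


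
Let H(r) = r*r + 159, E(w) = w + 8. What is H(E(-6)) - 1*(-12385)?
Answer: 12548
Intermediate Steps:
E(w) = 8 + w
H(r) = 159 + r² (H(r) = r² + 159 = 159 + r²)
H(E(-6)) - 1*(-12385) = (159 + (8 - 6)²) - 1*(-12385) = (159 + 2²) + 12385 = (159 + 4) + 12385 = 163 + 12385 = 12548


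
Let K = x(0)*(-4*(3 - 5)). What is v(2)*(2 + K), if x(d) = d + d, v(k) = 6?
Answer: 12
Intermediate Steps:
x(d) = 2*d
K = 0 (K = (2*0)*(-4*(3 - 5)) = 0*(-4*(-2)) = 0*8 = 0)
v(2)*(2 + K) = 6*(2 + 0) = 6*2 = 12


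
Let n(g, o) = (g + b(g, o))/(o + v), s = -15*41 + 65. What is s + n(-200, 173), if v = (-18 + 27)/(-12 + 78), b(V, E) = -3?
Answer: -2099416/3809 ≈ -551.17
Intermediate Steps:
v = 3/22 (v = 9/66 = 9*(1/66) = 3/22 ≈ 0.13636)
s = -550 (s = -615 + 65 = -550)
n(g, o) = (-3 + g)/(3/22 + o) (n(g, o) = (g - 3)/(o + 3/22) = (-3 + g)/(3/22 + o))
s + n(-200, 173) = -550 + 22*(-3 - 200)/(3 + 22*173) = -550 + 22*(-203)/(3 + 3806) = -550 + 22*(-203)/3809 = -550 + 22*(1/3809)*(-203) = -550 - 4466/3809 = -2099416/3809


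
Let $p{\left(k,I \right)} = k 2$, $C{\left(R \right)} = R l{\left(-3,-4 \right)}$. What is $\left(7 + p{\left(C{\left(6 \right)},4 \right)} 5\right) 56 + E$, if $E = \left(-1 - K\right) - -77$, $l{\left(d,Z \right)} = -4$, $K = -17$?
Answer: $-12955$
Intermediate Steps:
$E = 93$ ($E = \left(-1 - -17\right) - -77 = \left(-1 + 17\right) + 77 = 16 + 77 = 93$)
$C{\left(R \right)} = - 4 R$ ($C{\left(R \right)} = R \left(-4\right) = - 4 R$)
$p{\left(k,I \right)} = 2 k$
$\left(7 + p{\left(C{\left(6 \right)},4 \right)} 5\right) 56 + E = \left(7 + 2 \left(\left(-4\right) 6\right) 5\right) 56 + 93 = \left(7 + 2 \left(-24\right) 5\right) 56 + 93 = \left(7 - 240\right) 56 + 93 = \left(-233\right) 56 + 93 = -13048 + 93 = -12955$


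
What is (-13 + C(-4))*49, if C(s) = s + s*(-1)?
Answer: -637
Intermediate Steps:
C(s) = 0 (C(s) = s - s = 0)
(-13 + C(-4))*49 = (-13 + 0)*49 = -13*49 = -637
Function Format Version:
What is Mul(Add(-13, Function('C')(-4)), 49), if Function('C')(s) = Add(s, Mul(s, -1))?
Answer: -637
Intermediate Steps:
Function('C')(s) = 0 (Function('C')(s) = Add(s, Mul(-1, s)) = 0)
Mul(Add(-13, Function('C')(-4)), 49) = Mul(Add(-13, 0), 49) = Mul(-13, 49) = -637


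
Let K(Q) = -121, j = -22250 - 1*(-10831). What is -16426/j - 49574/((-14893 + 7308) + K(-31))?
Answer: 346332131/43997407 ≈ 7.8717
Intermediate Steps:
j = -11419 (j = -22250 + 10831 = -11419)
-16426/j - 49574/((-14893 + 7308) + K(-31)) = -16426/(-11419) - 49574/((-14893 + 7308) - 121) = -16426*(-1/11419) - 49574/(-7585 - 121) = 16426/11419 - 49574/(-7706) = 16426/11419 - 49574*(-1/7706) = 16426/11419 + 24787/3853 = 346332131/43997407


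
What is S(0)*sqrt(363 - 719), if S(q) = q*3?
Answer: 0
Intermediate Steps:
S(q) = 3*q
S(0)*sqrt(363 - 719) = (3*0)*sqrt(363 - 719) = 0*sqrt(-356) = 0*(2*I*sqrt(89)) = 0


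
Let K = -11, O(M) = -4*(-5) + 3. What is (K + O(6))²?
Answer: 144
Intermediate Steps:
O(M) = 23 (O(M) = 20 + 3 = 23)
(K + O(6))² = (-11 + 23)² = 12² = 144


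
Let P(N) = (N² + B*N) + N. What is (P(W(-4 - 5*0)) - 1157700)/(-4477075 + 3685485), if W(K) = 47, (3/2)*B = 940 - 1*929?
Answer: 1732649/1187385 ≈ 1.4592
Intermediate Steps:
B = 22/3 (B = 2*(940 - 1*929)/3 = 2*(940 - 929)/3 = (⅔)*11 = 22/3 ≈ 7.3333)
P(N) = N² + 25*N/3 (P(N) = (N² + 22*N/3) + N = N² + 25*N/3)
(P(W(-4 - 5*0)) - 1157700)/(-4477075 + 3685485) = ((⅓)*47*(25 + 3*47) - 1157700)/(-4477075 + 3685485) = ((⅓)*47*(25 + 141) - 1157700)/(-791590) = ((⅓)*47*166 - 1157700)*(-1/791590) = (7802/3 - 1157700)*(-1/791590) = -3465298/3*(-1/791590) = 1732649/1187385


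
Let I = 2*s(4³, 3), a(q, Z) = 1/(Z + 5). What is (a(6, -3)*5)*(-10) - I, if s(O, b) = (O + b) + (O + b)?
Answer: -293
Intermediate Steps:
s(O, b) = 2*O + 2*b
a(q, Z) = 1/(5 + Z)
I = 268 (I = 2*(2*4³ + 2*3) = 2*(2*64 + 6) = 2*(128 + 6) = 2*134 = 268)
(a(6, -3)*5)*(-10) - I = (5/(5 - 3))*(-10) - 1*268 = (5/2)*(-10) - 268 = -25 - 268 = -293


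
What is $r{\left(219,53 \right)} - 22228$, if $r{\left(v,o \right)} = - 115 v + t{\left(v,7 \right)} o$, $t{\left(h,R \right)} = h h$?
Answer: $2494520$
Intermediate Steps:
$t{\left(h,R \right)} = h^{2}$
$r{\left(v,o \right)} = - 115 v + o v^{2}$ ($r{\left(v,o \right)} = - 115 v + v^{2} o = - 115 v + o v^{2}$)
$r{\left(219,53 \right)} - 22228 = 219 \left(-115 + 53 \cdot 219\right) - 22228 = 219 \left(-115 + 11607\right) - 22228 = 219 \cdot 11492 - 22228 = 2516748 - 22228 = 2494520$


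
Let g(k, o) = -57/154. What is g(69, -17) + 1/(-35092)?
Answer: -1000199/2702084 ≈ -0.37016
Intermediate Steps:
g(k, o) = -57/154 (g(k, o) = -57*1/154 = -57/154)
g(69, -17) + 1/(-35092) = -57/154 + 1/(-35092) = -57/154 - 1/35092 = -1000199/2702084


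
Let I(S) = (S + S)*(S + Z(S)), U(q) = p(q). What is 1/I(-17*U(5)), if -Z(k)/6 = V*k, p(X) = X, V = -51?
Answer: 1/4436150 ≈ 2.2542e-7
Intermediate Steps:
U(q) = q
Z(k) = 306*k (Z(k) = -(-306)*k = 306*k)
I(S) = 614*S² (I(S) = (S + S)*(S + 306*S) = (2*S)*(307*S) = 614*S²)
1/I(-17*U(5)) = 1/(614*(-17*5)²) = 1/(614*(-85)²) = 1/(614*7225) = 1/4436150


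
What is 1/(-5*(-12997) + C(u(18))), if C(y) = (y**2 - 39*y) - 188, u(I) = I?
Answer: 1/64419 ≈ 1.5523e-5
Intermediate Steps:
C(y) = -188 + y**2 - 39*y
1/(-5*(-12997) + C(u(18))) = 1/(-5*(-12997) + (-188 + 18**2 - 39*18)) = 1/(64985 + (-188 + 324 - 702)) = 1/(64985 - 566) = 1/64419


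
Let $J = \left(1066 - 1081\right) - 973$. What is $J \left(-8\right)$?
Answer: $7904$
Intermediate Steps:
$J = -988$ ($J = \left(1066 - 1081\right) - 973 = -15 - 973 = -988$)
$J \left(-8\right) = \left(-988\right) \left(-8\right) = 7904$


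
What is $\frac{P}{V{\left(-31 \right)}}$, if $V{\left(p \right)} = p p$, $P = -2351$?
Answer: $- \frac{2351}{961} \approx -2.4464$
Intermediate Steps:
$V{\left(p \right)} = p^{2}$
$\frac{P}{V{\left(-31 \right)}} = - \frac{2351}{\left(-31\right)^{2}} = - \frac{2351}{961}$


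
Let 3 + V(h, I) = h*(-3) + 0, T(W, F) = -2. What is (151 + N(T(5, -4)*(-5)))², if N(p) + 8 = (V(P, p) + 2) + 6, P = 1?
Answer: 21025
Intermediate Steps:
V(h, I) = -3 - 3*h (V(h, I) = -3 + (h*(-3) + 0) = -3 + (-3*h + 0) = -3 - 3*h)
N(p) = -6 (N(p) = -8 + (((-3 - 3*1) + 2) + 6) = -8 + (((-3 - 3) + 2) + 6) = -8 + ((-6 + 2) + 6) = -8 + (-4 + 6) = -8 + 2 = -6)
(151 + N(T(5, -4)*(-5)))² = (151 - 6)² = 145² = 21025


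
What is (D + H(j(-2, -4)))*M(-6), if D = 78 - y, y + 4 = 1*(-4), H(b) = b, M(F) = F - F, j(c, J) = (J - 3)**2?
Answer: 0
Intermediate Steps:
j(c, J) = (-3 + J)**2
M(F) = 0
y = -8 (y = -4 + 1*(-4) = -4 - 4 = -8)
D = 86 (D = 78 - 1*(-8) = 78 + 8 = 86)
(D + H(j(-2, -4)))*M(-6) = (86 + (-3 - 4)**2)*0 = (86 + (-7)**2)*0 = (86 + 49)*0 = 135*0 = 0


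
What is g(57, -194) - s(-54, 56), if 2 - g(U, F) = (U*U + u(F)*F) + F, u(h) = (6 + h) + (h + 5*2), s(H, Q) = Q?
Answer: -75277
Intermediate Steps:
u(h) = 16 + 2*h (u(h) = (6 + h) + (h + 10) = (6 + h) + (10 + h) = 16 + 2*h)
g(U, F) = 2 - F - U² - F*(16 + 2*F) (g(U, F) = 2 - ((U*U + (16 + 2*F)*F) + F) = 2 - ((U² + F*(16 + 2*F)) + F) = 2 - (F + U² + F*(16 + 2*F)) = 2 + (-F - U² - F*(16 + 2*F)) = 2 - F - U² - F*(16 + 2*F))
g(57, -194) - s(-54, 56) = (2 - 1*(-194) - 1*57² - 2*(-194)*(8 - 194)) - 1*56 = (2 + 194 - 1*3249 - 2*(-194)*(-186)) - 56 = (2 + 194 - 3249 - 72168) - 56 = -75221 - 56 = -75277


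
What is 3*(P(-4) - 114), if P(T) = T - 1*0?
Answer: -354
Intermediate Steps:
P(T) = T (P(T) = T + 0 = T)
3*(P(-4) - 114) = 3*(-4 - 114) = 3*(-118) = -354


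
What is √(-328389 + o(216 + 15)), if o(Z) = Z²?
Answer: 2*I*√68757 ≈ 524.43*I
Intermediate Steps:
√(-328389 + o(216 + 15)) = √(-328389 + (216 + 15)²) = √(-328389 + 231²) = √(-328389 + 53361) = √(-275028) = 2*I*√68757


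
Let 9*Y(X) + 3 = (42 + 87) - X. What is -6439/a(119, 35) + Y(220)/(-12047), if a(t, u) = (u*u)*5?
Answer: -99651421/94870125 ≈ -1.0504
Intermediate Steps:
Y(X) = 14 - X/9 (Y(X) = -⅓ + ((42 + 87) - X)/9 = -⅓ + (129 - X)/9 = -⅓ + (43/3 - X/9) = 14 - X/9)
a(t, u) = 5*u² (a(t, u) = u²*5 = 5*u²)
-6439/a(119, 35) + Y(220)/(-12047) = -6439/(5*35²) + (14 - ⅑*220)/(-12047) = -6439/(5*1225) + (14 - 220/9)*(-1/12047) = -6439/6125 - 94/9*(-1/12047) = -6439*1/6125 + 94/108423 = -6439/6125 + 94/108423 = -99651421/94870125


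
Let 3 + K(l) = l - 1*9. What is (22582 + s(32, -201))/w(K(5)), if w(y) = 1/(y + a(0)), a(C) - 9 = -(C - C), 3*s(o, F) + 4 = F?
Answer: 135082/3 ≈ 45027.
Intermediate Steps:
s(o, F) = -4/3 + F/3
K(l) = -12 + l (K(l) = -3 + (l - 1*9) = -3 + (l - 9) = -3 + (-9 + l) = -12 + l)
a(C) = 9 (a(C) = 9 - (C - C) = 9 - 1*0 = 9 + 0 = 9)
w(y) = 1/(9 + y) (w(y) = 1/(y + 9) = 1/(9 + y))
(22582 + s(32, -201))/w(K(5)) = (22582 + (-4/3 + (1/3)*(-201)))/(1/(9 + (-12 + 5))) = (22582 + (-4/3 - 67))/(1/(9 - 7)) = (22582 - 205/3)/(1/2) = 67541/(3*(1/2)) = (67541/3)*2 = 135082/3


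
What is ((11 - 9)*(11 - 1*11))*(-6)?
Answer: 0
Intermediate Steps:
((11 - 9)*(11 - 1*11))*(-6) = (2*(11 - 11))*(-6) = (2*0)*(-6) = 0*(-6) = 0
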